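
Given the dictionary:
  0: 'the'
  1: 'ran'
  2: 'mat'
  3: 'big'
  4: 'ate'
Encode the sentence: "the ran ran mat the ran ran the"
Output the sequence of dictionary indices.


Look up each word in the dictionary:
  'the' -> 0
  'ran' -> 1
  'ran' -> 1
  'mat' -> 2
  'the' -> 0
  'ran' -> 1
  'ran' -> 1
  'the' -> 0

Encoded: [0, 1, 1, 2, 0, 1, 1, 0]


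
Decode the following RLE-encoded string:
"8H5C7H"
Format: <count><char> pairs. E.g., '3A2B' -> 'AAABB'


Expanding each <count><char> pair:
  8H -> 'HHHHHHHH'
  5C -> 'CCCCC'
  7H -> 'HHHHHHH'

Decoded = HHHHHHHHCCCCCHHHHHHH


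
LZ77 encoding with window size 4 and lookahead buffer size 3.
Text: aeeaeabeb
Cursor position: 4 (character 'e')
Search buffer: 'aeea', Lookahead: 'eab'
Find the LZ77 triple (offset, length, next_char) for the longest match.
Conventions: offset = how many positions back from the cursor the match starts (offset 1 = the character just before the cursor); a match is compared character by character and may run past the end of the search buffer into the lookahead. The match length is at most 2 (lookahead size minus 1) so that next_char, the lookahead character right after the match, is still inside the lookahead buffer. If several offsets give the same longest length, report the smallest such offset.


Try each offset into the search buffer:
  offset=1 (pos 3, char 'a'): match length 0
  offset=2 (pos 2, char 'e'): match length 2
  offset=3 (pos 1, char 'e'): match length 1
  offset=4 (pos 0, char 'a'): match length 0
Longest match has length 2 at offset 2.
next_char = character at position 4 + 2 = 6 -> 'b'

Best match: offset=2, length=2 (matching 'ea' starting at position 2)
LZ77 triple: (2, 2, 'b')


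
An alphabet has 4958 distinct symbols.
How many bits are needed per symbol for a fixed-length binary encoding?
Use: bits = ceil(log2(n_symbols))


log2(4958) = 12.2755
Bracket: 2^12 = 4096 < 4958 <= 2^13 = 8192
So ceil(log2(4958)) = 13

bits = ceil(log2(4958)) = ceil(12.2755) = 13 bits


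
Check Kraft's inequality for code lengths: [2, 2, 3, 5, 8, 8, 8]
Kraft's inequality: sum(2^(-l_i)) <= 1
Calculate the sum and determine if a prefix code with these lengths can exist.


Sum = 2^(-2) + 2^(-2) + 2^(-3) + 2^(-5) + 2^(-8) + 2^(-8) + 2^(-8)
    = 0.25 + 0.25 + 0.125 + 0.03125 + 0.00390625 + 0.00390625 + 0.00390625
    = 171/256 = 0.66796875
Since 0.66796875 <= 1, Kraft's inequality IS satisfied.
A prefix code with these lengths CAN exist.

Kraft sum = 0.66796875. Satisfied.


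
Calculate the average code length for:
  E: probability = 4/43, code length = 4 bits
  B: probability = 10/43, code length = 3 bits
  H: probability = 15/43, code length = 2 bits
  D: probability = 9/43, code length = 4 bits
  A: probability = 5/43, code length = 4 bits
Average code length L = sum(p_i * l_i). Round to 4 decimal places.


Weighted contributions p_i * l_i:
  E: (4/43) * 4 = 16/43
  B: (10/43) * 3 = 30/43
  H: (15/43) * 2 = 30/43
  D: (9/43) * 4 = 36/43
  A: (5/43) * 4 = 20/43
Sum = (16 + 30 + 30 + 36 + 20)/43 = 132/43

L = 132/43 = 3.0698 bits/symbol


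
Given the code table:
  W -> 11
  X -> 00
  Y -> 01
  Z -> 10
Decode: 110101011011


Decoding:
11 -> W
01 -> Y
01 -> Y
01 -> Y
10 -> Z
11 -> W


Result: WYYYZW


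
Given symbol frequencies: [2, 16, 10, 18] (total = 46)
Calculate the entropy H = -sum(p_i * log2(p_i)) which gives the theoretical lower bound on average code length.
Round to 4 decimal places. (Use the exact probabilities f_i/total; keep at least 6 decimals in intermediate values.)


Per-symbol terms -p_i * log2(p_i) with p_i = f_i/46:
  p = 2/46 = 0.043478: log2(p) = -4.523562, -p*log2(p) = 0.196677
  p = 16/46 = 0.347826: log2(p) = -1.523562, -p*log2(p) = 0.529935
  p = 10/46 = 0.217391: log2(p) = -2.201634, -p*log2(p) = 0.478616
  p = 18/46 = 0.391304: log2(p) = -1.353637, -p*log2(p) = 0.529684
H = 0.196677 + 0.529935 + 0.478616 + 0.529684 = 1.734912

H = 1.7349 bits/symbol


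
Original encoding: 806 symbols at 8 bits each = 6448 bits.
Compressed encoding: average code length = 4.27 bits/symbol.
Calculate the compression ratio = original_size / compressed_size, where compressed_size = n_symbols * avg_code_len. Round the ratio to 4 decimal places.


original_size = n_symbols * orig_bits = 806 * 8 = 6448 bits
compressed_size = n_symbols * avg_code_len = 806 * 4.27 = 3441.62 bits
ratio = original_size / compressed_size = 6448 / 3441.62 = 1.8735

Compression ratio = 1.8735


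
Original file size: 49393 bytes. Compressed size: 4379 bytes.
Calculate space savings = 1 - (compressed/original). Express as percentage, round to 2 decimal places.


ratio = compressed/original = 4379/49393 = 0.088656
savings = 1 - ratio = 1 - 0.088656 = 0.911344
as a percentage: 0.911344 * 100 = 91.13%

Space savings = 1 - 4379/49393 = 91.13%


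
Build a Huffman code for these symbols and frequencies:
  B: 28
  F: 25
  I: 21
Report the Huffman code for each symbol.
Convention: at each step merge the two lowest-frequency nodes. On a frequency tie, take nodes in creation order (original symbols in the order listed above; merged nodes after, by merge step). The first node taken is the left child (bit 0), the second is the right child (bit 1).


Huffman tree construction:
Step 1: Merge I(21) + F(25) = 46
Step 2: Merge B(28) + (I+F)(46) = 74
Read each symbol's code off the tree from the root (left child = 0, right child = 1).

Codes:
  B: 0 (length 1)
  F: 11 (length 2)
  I: 10 (length 2)
Average code length: 120/74 = 1.6216 bits/symbol


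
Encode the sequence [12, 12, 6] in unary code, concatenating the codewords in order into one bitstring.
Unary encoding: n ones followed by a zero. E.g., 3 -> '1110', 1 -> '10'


Encode each number as n ones followed by a terminating 0:
  12 -> 1111111111110 (13 bits)
  12 -> 1111111111110 (13 bits)
  6 -> 1111110 (7 bits)
Total length = 13 + 13 + 7 = 33 bits.

Unary([12, 12, 6]) = 111111111111011111111111101111110 (33 bits)


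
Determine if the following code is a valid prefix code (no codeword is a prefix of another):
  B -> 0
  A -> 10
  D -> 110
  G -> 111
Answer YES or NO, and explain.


Checking each pair (does one codeword prefix another?):
  B='0' vs A='10': no prefix
  B='0' vs D='110': no prefix
  B='0' vs G='111': no prefix
  A='10' vs B='0': no prefix
  A='10' vs D='110': no prefix
  A='10' vs G='111': no prefix
  D='110' vs B='0': no prefix
  D='110' vs A='10': no prefix
  D='110' vs G='111': no prefix
  G='111' vs B='0': no prefix
  G='111' vs A='10': no prefix
  G='111' vs D='110': no prefix
No violation found over all pairs.

YES -- this is a valid prefix code. No codeword is a prefix of any other codeword.


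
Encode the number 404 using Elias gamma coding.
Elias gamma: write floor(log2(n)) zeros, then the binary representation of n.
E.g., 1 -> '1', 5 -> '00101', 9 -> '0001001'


num_bits = floor(log2(404)) + 1 = 9
leading_zeros = num_bits - 1 = 8
binary(404) = 110010100

Elias gamma(404) = '00000000' + '110010100' = 00000000110010100 (17 bits)


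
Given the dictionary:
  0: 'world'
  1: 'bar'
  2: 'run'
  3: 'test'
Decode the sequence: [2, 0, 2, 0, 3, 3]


Look up each index in the dictionary:
  2 -> 'run'
  0 -> 'world'
  2 -> 'run'
  0 -> 'world'
  3 -> 'test'
  3 -> 'test'

Decoded: "run world run world test test"


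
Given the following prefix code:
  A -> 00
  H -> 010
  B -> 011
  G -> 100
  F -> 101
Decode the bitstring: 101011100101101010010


Decoding step by step:
Bits 101 -> F
Bits 011 -> B
Bits 100 -> G
Bits 101 -> F
Bits 101 -> F
Bits 010 -> H
Bits 010 -> H


Decoded message: FBGFFHH


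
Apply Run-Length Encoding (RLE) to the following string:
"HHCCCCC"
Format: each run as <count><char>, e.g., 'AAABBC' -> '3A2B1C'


Scanning runs left to right:
  i=0: run of 'H' x 2 -> '2H'
  i=2: run of 'C' x 5 -> '5C'

RLE = 2H5C


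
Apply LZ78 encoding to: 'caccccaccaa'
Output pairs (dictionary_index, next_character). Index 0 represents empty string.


LZ78 encoding steps:
Dictionary: {0: ''}
Step 1: w='' (idx 0), next='c' -> output (0, 'c'), add 'c' as idx 1
Step 2: w='' (idx 0), next='a' -> output (0, 'a'), add 'a' as idx 2
Step 3: w='c' (idx 1), next='c' -> output (1, 'c'), add 'cc' as idx 3
Step 4: w='cc' (idx 3), next='a' -> output (3, 'a'), add 'cca' as idx 4
Step 5: w='cca' (idx 4), next='a' -> output (4, 'a'), add 'ccaa' as idx 5


Encoded: [(0, 'c'), (0, 'a'), (1, 'c'), (3, 'a'), (4, 'a')]


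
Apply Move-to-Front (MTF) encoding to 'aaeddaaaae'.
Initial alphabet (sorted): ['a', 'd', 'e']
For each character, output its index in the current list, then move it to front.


MTF encoding:
'a': index 0 in ['a', 'd', 'e'] -> ['a', 'd', 'e']
'a': index 0 in ['a', 'd', 'e'] -> ['a', 'd', 'e']
'e': index 2 in ['a', 'd', 'e'] -> ['e', 'a', 'd']
'd': index 2 in ['e', 'a', 'd'] -> ['d', 'e', 'a']
'd': index 0 in ['d', 'e', 'a'] -> ['d', 'e', 'a']
'a': index 2 in ['d', 'e', 'a'] -> ['a', 'd', 'e']
'a': index 0 in ['a', 'd', 'e'] -> ['a', 'd', 'e']
'a': index 0 in ['a', 'd', 'e'] -> ['a', 'd', 'e']
'a': index 0 in ['a', 'd', 'e'] -> ['a', 'd', 'e']
'e': index 2 in ['a', 'd', 'e'] -> ['e', 'a', 'd']


Output: [0, 0, 2, 2, 0, 2, 0, 0, 0, 2]


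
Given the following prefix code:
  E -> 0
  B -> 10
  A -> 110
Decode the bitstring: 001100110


Decoding step by step:
Bits 0 -> E
Bits 0 -> E
Bits 110 -> A
Bits 0 -> E
Bits 110 -> A


Decoded message: EEAEA


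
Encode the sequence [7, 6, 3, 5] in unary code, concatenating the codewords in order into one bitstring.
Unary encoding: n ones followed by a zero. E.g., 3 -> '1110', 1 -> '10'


Encode each number as n ones followed by a terminating 0:
  7 -> 11111110 (8 bits)
  6 -> 1111110 (7 bits)
  3 -> 1110 (4 bits)
  5 -> 111110 (6 bits)
Total length = 8 + 7 + 4 + 6 = 25 bits.

Unary([7, 6, 3, 5]) = 1111111011111101110111110 (25 bits)


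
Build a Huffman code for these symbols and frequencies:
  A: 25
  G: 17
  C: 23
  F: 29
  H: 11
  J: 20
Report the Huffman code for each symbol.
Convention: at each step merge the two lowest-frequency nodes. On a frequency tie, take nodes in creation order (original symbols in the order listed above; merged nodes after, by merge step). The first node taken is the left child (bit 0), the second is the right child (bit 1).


Huffman tree construction:
Step 1: Merge H(11) + G(17) = 28
Step 2: Merge J(20) + C(23) = 43
Step 3: Merge A(25) + (H+G)(28) = 53
Step 4: Merge F(29) + (J+C)(43) = 72
Step 5: Merge (A+(H+G))(53) + (F+(J+C))(72) = 125
Read each symbol's code off the tree from the root (left child = 0, right child = 1).

Codes:
  A: 00 (length 2)
  G: 011 (length 3)
  C: 111 (length 3)
  F: 10 (length 2)
  H: 010 (length 3)
  J: 110 (length 3)
Average code length: 321/125 = 2.5680 bits/symbol


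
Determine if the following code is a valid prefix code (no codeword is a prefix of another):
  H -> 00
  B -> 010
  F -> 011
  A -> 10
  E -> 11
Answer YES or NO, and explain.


Checking each pair (does one codeword prefix another?):
  H='00' vs B='010': no prefix
  H='00' vs F='011': no prefix
  H='00' vs A='10': no prefix
  H='00' vs E='11': no prefix
  B='010' vs H='00': no prefix
  B='010' vs F='011': no prefix
  B='010' vs A='10': no prefix
  B='010' vs E='11': no prefix
  F='011' vs H='00': no prefix
  F='011' vs B='010': no prefix
  F='011' vs A='10': no prefix
  F='011' vs E='11': no prefix
  A='10' vs H='00': no prefix
  A='10' vs B='010': no prefix
  A='10' vs F='011': no prefix
  A='10' vs E='11': no prefix
  E='11' vs H='00': no prefix
  E='11' vs B='010': no prefix
  E='11' vs F='011': no prefix
  E='11' vs A='10': no prefix
No violation found over all pairs.

YES -- this is a valid prefix code. No codeword is a prefix of any other codeword.


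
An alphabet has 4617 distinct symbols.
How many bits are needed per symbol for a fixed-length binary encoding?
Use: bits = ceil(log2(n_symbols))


log2(4617) = 12.1727
Bracket: 2^12 = 4096 < 4617 <= 2^13 = 8192
So ceil(log2(4617)) = 13

bits = ceil(log2(4617)) = ceil(12.1727) = 13 bits


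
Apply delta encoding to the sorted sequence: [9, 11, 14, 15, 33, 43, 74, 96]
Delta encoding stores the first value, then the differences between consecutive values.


First value: 9
Deltas:
  11 - 9 = 2
  14 - 11 = 3
  15 - 14 = 1
  33 - 15 = 18
  43 - 33 = 10
  74 - 43 = 31
  96 - 74 = 22


Delta encoded: [9, 2, 3, 1, 18, 10, 31, 22]


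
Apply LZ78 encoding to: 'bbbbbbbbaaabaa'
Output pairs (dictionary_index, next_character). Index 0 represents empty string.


LZ78 encoding steps:
Dictionary: {0: ''}
Step 1: w='' (idx 0), next='b' -> output (0, 'b'), add 'b' as idx 1
Step 2: w='b' (idx 1), next='b' -> output (1, 'b'), add 'bb' as idx 2
Step 3: w='bb' (idx 2), next='b' -> output (2, 'b'), add 'bbb' as idx 3
Step 4: w='bb' (idx 2), next='a' -> output (2, 'a'), add 'bba' as idx 4
Step 5: w='' (idx 0), next='a' -> output (0, 'a'), add 'a' as idx 5
Step 6: w='a' (idx 5), next='b' -> output (5, 'b'), add 'ab' as idx 6
Step 7: w='a' (idx 5), next='a' -> output (5, 'a'), add 'aa' as idx 7


Encoded: [(0, 'b'), (1, 'b'), (2, 'b'), (2, 'a'), (0, 'a'), (5, 'b'), (5, 'a')]


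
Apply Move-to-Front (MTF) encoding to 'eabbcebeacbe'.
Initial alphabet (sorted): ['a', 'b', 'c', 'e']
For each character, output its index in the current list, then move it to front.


MTF encoding:
'e': index 3 in ['a', 'b', 'c', 'e'] -> ['e', 'a', 'b', 'c']
'a': index 1 in ['e', 'a', 'b', 'c'] -> ['a', 'e', 'b', 'c']
'b': index 2 in ['a', 'e', 'b', 'c'] -> ['b', 'a', 'e', 'c']
'b': index 0 in ['b', 'a', 'e', 'c'] -> ['b', 'a', 'e', 'c']
'c': index 3 in ['b', 'a', 'e', 'c'] -> ['c', 'b', 'a', 'e']
'e': index 3 in ['c', 'b', 'a', 'e'] -> ['e', 'c', 'b', 'a']
'b': index 2 in ['e', 'c', 'b', 'a'] -> ['b', 'e', 'c', 'a']
'e': index 1 in ['b', 'e', 'c', 'a'] -> ['e', 'b', 'c', 'a']
'a': index 3 in ['e', 'b', 'c', 'a'] -> ['a', 'e', 'b', 'c']
'c': index 3 in ['a', 'e', 'b', 'c'] -> ['c', 'a', 'e', 'b']
'b': index 3 in ['c', 'a', 'e', 'b'] -> ['b', 'c', 'a', 'e']
'e': index 3 in ['b', 'c', 'a', 'e'] -> ['e', 'b', 'c', 'a']


Output: [3, 1, 2, 0, 3, 3, 2, 1, 3, 3, 3, 3]


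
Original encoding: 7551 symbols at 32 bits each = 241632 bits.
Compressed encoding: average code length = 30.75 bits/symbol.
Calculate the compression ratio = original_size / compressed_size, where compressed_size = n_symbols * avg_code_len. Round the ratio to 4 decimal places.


original_size = n_symbols * orig_bits = 7551 * 32 = 241632 bits
compressed_size = n_symbols * avg_code_len = 7551 * 30.75 = 232193.25 bits
ratio = original_size / compressed_size = 241632 / 232193.25 = 1.0407

Compression ratio = 1.0407


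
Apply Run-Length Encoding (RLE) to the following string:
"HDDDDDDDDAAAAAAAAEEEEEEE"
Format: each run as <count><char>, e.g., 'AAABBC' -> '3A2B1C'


Scanning runs left to right:
  i=0: run of 'H' x 1 -> '1H'
  i=1: run of 'D' x 8 -> '8D'
  i=9: run of 'A' x 8 -> '8A'
  i=17: run of 'E' x 7 -> '7E'

RLE = 1H8D8A7E


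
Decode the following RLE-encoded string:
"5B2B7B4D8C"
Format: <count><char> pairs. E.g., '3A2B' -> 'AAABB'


Expanding each <count><char> pair:
  5B -> 'BBBBB'
  2B -> 'BB'
  7B -> 'BBBBBBB'
  4D -> 'DDDD'
  8C -> 'CCCCCCCC'

Decoded = BBBBBBBBBBBBBBDDDDCCCCCCCC


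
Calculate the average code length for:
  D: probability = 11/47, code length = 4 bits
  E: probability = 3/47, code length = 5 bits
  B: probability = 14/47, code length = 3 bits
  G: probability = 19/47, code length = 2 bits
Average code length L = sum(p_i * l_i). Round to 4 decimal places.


Weighted contributions p_i * l_i:
  D: (11/47) * 4 = 44/47
  E: (3/47) * 5 = 15/47
  B: (14/47) * 3 = 42/47
  G: (19/47) * 2 = 38/47
Sum = (44 + 15 + 42 + 38)/47 = 139/47

L = 139/47 = 2.9574 bits/symbol


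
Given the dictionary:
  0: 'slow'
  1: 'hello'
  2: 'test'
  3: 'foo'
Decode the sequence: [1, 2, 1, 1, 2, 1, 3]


Look up each index in the dictionary:
  1 -> 'hello'
  2 -> 'test'
  1 -> 'hello'
  1 -> 'hello'
  2 -> 'test'
  1 -> 'hello'
  3 -> 'foo'

Decoded: "hello test hello hello test hello foo"


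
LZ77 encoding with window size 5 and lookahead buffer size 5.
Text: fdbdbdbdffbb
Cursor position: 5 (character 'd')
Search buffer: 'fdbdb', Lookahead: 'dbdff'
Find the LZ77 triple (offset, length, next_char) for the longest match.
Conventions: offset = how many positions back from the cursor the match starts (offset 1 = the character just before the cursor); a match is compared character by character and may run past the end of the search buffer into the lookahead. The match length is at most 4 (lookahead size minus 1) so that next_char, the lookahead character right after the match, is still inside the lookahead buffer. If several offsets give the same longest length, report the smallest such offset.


Try each offset into the search buffer:
  offset=1 (pos 4, char 'b'): match length 0
  offset=2 (pos 3, char 'd'): match length 3
  offset=3 (pos 2, char 'b'): match length 0
  offset=4 (pos 1, char 'd'): match length 3
  offset=5 (pos 0, char 'f'): match length 0
Longest match has length 3, found at offsets 2, 4; take the smallest, offset 2.
next_char = character at position 5 + 3 = 8 -> 'f'

Best match: offset=2, length=3 (matching 'dbd' starting at position 3)
LZ77 triple: (2, 3, 'f')


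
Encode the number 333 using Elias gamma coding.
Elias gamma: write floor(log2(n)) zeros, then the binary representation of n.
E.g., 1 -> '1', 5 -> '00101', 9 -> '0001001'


num_bits = floor(log2(333)) + 1 = 9
leading_zeros = num_bits - 1 = 8
binary(333) = 101001101

Elias gamma(333) = '00000000' + '101001101' = 00000000101001101 (17 bits)


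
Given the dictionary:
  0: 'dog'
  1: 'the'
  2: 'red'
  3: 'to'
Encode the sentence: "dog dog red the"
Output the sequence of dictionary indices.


Look up each word in the dictionary:
  'dog' -> 0
  'dog' -> 0
  'red' -> 2
  'the' -> 1

Encoded: [0, 0, 2, 1]


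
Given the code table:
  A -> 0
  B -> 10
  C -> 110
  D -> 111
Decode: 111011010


Decoding:
111 -> D
0 -> A
110 -> C
10 -> B


Result: DACB


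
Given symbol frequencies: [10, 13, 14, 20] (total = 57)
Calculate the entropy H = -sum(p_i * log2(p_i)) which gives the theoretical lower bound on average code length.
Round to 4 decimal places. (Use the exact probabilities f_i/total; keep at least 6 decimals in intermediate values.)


Per-symbol terms -p_i * log2(p_i) with p_i = f_i/57:
  p = 10/57 = 0.175439: log2(p) = -2.510962, -p*log2(p) = 0.440520
  p = 13/57 = 0.228070: log2(p) = -2.132450, -p*log2(p) = 0.486348
  p = 14/57 = 0.245614: log2(p) = -2.025535, -p*log2(p) = 0.497500
  p = 20/57 = 0.350877: log2(p) = -1.510962, -p*log2(p) = 0.530162
H = 0.440520 + 0.486348 + 0.497500 + 0.530162 = 1.954530

H = 1.9545 bits/symbol


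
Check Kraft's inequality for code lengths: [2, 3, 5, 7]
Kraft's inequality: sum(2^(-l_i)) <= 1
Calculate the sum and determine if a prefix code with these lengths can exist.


Sum = 2^(-2) + 2^(-3) + 2^(-5) + 2^(-7)
    = 0.25 + 0.125 + 0.03125 + 0.0078125
    = 53/128 = 0.4140625
Since 0.4140625 <= 1, Kraft's inequality IS satisfied.
A prefix code with these lengths CAN exist.

Kraft sum = 0.4140625. Satisfied.


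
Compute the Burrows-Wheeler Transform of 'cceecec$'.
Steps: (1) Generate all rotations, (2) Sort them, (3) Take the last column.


Rotations (sorted):
  0: $cceecec -> last char: c
  1: c$cceece -> last char: e
  2: cceecec$ -> last char: $
  3: cec$ccee -> last char: e
  4: ceecec$c -> last char: c
  5: ec$cceec -> last char: c
  6: ecec$cce -> last char: e
  7: eecec$cc -> last char: c


BWT = ce$eccec


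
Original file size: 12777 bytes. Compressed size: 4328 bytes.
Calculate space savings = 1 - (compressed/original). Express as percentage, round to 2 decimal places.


ratio = compressed/original = 4328/12777 = 0.338734
savings = 1 - ratio = 1 - 0.338734 = 0.661266
as a percentage: 0.661266 * 100 = 66.13%

Space savings = 1 - 4328/12777 = 66.13%


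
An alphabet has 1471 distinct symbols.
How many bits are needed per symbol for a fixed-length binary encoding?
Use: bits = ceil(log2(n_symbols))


log2(1471) = 10.5226
Bracket: 2^10 = 1024 < 1471 <= 2^11 = 2048
So ceil(log2(1471)) = 11

bits = ceil(log2(1471)) = ceil(10.5226) = 11 bits


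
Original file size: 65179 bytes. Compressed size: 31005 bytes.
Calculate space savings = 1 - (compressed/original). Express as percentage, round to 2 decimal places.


ratio = compressed/original = 31005/65179 = 0.47569
savings = 1 - ratio = 1 - 0.47569 = 0.52431
as a percentage: 0.52431 * 100 = 52.43%

Space savings = 1 - 31005/65179 = 52.43%


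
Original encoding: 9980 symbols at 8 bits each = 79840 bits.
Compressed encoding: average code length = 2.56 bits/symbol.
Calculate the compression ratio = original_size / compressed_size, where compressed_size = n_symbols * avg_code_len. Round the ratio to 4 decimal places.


original_size = n_symbols * orig_bits = 9980 * 8 = 79840 bits
compressed_size = n_symbols * avg_code_len = 9980 * 2.56 = 25548.8 bits
ratio = original_size / compressed_size = 79840 / 25548.8 = 3.125

Compression ratio = 3.125


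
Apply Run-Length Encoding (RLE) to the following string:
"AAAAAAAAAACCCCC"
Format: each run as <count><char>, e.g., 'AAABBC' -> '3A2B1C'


Scanning runs left to right:
  i=0: run of 'A' x 10 -> '10A'
  i=10: run of 'C' x 5 -> '5C'

RLE = 10A5C


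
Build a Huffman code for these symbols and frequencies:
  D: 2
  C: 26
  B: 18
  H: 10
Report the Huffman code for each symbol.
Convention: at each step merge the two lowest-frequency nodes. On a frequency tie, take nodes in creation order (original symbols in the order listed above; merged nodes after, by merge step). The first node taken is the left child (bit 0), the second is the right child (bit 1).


Huffman tree construction:
Step 1: Merge D(2) + H(10) = 12
Step 2: Merge (D+H)(12) + B(18) = 30
Step 3: Merge C(26) + ((D+H)+B)(30) = 56
Read each symbol's code off the tree from the root (left child = 0, right child = 1).

Codes:
  D: 100 (length 3)
  C: 0 (length 1)
  B: 11 (length 2)
  H: 101 (length 3)
Average code length: 98/56 = 1.7500 bits/symbol


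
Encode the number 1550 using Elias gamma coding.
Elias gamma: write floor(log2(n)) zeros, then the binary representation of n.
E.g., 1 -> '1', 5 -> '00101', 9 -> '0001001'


num_bits = floor(log2(1550)) + 1 = 11
leading_zeros = num_bits - 1 = 10
binary(1550) = 11000001110

Elias gamma(1550) = '0000000000' + '11000001110' = 000000000011000001110 (21 bits)


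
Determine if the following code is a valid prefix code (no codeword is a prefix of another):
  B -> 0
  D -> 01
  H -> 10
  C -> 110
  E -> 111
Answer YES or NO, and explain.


Checking each pair (does one codeword prefix another?):
  B='0' vs D='01': prefix -- VIOLATION

NO -- this is NOT a valid prefix code. B (0) is a prefix of D (01).


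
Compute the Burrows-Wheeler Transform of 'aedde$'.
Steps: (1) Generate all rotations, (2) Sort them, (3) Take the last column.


Rotations (sorted):
  0: $aedde -> last char: e
  1: aedde$ -> last char: $
  2: dde$ae -> last char: e
  3: de$aed -> last char: d
  4: e$aedd -> last char: d
  5: edde$a -> last char: a


BWT = e$edda


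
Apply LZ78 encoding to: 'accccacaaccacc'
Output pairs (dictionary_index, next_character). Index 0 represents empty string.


LZ78 encoding steps:
Dictionary: {0: ''}
Step 1: w='' (idx 0), next='a' -> output (0, 'a'), add 'a' as idx 1
Step 2: w='' (idx 0), next='c' -> output (0, 'c'), add 'c' as idx 2
Step 3: w='c' (idx 2), next='c' -> output (2, 'c'), add 'cc' as idx 3
Step 4: w='c' (idx 2), next='a' -> output (2, 'a'), add 'ca' as idx 4
Step 5: w='ca' (idx 4), next='a' -> output (4, 'a'), add 'caa' as idx 5
Step 6: w='cc' (idx 3), next='a' -> output (3, 'a'), add 'cca' as idx 6
Step 7: w='cc' (idx 3), end of input -> output (3, '')


Encoded: [(0, 'a'), (0, 'c'), (2, 'c'), (2, 'a'), (4, 'a'), (3, 'a'), (3, '')]


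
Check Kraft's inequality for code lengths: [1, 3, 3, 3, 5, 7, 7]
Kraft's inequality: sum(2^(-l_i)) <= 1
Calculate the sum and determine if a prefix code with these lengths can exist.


Sum = 2^(-1) + 2^(-3) + 2^(-3) + 2^(-3) + 2^(-5) + 2^(-7) + 2^(-7)
    = 0.5 + 0.125 + 0.125 + 0.125 + 0.03125 + 0.0078125 + 0.0078125
    = 118/128 = 0.921875
Since 0.921875 <= 1, Kraft's inequality IS satisfied.
A prefix code with these lengths CAN exist.

Kraft sum = 0.921875. Satisfied.


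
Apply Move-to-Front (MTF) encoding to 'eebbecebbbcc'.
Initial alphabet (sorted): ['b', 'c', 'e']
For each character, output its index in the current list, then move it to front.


MTF encoding:
'e': index 2 in ['b', 'c', 'e'] -> ['e', 'b', 'c']
'e': index 0 in ['e', 'b', 'c'] -> ['e', 'b', 'c']
'b': index 1 in ['e', 'b', 'c'] -> ['b', 'e', 'c']
'b': index 0 in ['b', 'e', 'c'] -> ['b', 'e', 'c']
'e': index 1 in ['b', 'e', 'c'] -> ['e', 'b', 'c']
'c': index 2 in ['e', 'b', 'c'] -> ['c', 'e', 'b']
'e': index 1 in ['c', 'e', 'b'] -> ['e', 'c', 'b']
'b': index 2 in ['e', 'c', 'b'] -> ['b', 'e', 'c']
'b': index 0 in ['b', 'e', 'c'] -> ['b', 'e', 'c']
'b': index 0 in ['b', 'e', 'c'] -> ['b', 'e', 'c']
'c': index 2 in ['b', 'e', 'c'] -> ['c', 'b', 'e']
'c': index 0 in ['c', 'b', 'e'] -> ['c', 'b', 'e']


Output: [2, 0, 1, 0, 1, 2, 1, 2, 0, 0, 2, 0]


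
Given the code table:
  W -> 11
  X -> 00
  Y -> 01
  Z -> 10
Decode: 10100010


Decoding:
10 -> Z
10 -> Z
00 -> X
10 -> Z


Result: ZZXZ


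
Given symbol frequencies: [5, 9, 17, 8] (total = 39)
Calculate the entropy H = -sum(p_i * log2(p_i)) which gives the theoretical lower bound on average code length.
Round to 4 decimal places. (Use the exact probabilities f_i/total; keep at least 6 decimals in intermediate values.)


Per-symbol terms -p_i * log2(p_i) with p_i = f_i/39:
  p = 5/39 = 0.128205: log2(p) = -2.963474, -p*log2(p) = 0.379933
  p = 9/39 = 0.230769: log2(p) = -2.115477, -p*log2(p) = 0.488187
  p = 17/39 = 0.435897: log2(p) = -1.197939, -p*log2(p) = 0.522179
  p = 8/39 = 0.205128: log2(p) = -2.285402, -p*log2(p) = 0.468800
H = 0.379933 + 0.488187 + 0.522179 + 0.468800 = 1.859099

H = 1.8591 bits/symbol


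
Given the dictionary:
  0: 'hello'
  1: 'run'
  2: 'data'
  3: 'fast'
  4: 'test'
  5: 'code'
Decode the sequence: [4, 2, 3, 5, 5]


Look up each index in the dictionary:
  4 -> 'test'
  2 -> 'data'
  3 -> 'fast'
  5 -> 'code'
  5 -> 'code'

Decoded: "test data fast code code"


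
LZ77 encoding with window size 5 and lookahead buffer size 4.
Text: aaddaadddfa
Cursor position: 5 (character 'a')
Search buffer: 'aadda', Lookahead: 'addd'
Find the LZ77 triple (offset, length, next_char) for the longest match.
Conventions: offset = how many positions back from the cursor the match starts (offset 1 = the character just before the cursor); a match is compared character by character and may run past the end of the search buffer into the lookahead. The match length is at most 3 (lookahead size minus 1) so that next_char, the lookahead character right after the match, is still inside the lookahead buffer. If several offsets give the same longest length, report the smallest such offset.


Try each offset into the search buffer:
  offset=1 (pos 4, char 'a'): match length 1
  offset=2 (pos 3, char 'd'): match length 0
  offset=3 (pos 2, char 'd'): match length 0
  offset=4 (pos 1, char 'a'): match length 3
  offset=5 (pos 0, char 'a'): match length 1
Longest match has length 3 at offset 4.
next_char = character at position 5 + 3 = 8 -> 'd'

Best match: offset=4, length=3 (matching 'add' starting at position 1)
LZ77 triple: (4, 3, 'd')


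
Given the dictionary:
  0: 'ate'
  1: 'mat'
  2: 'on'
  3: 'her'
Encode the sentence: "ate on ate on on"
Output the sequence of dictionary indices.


Look up each word in the dictionary:
  'ate' -> 0
  'on' -> 2
  'ate' -> 0
  'on' -> 2
  'on' -> 2

Encoded: [0, 2, 0, 2, 2]


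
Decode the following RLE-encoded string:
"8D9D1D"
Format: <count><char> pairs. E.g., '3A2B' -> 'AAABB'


Expanding each <count><char> pair:
  8D -> 'DDDDDDDD'
  9D -> 'DDDDDDDDD'
  1D -> 'D'

Decoded = DDDDDDDDDDDDDDDDDD


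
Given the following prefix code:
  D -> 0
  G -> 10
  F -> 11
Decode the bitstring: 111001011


Decoding step by step:
Bits 11 -> F
Bits 10 -> G
Bits 0 -> D
Bits 10 -> G
Bits 11 -> F


Decoded message: FGDGF


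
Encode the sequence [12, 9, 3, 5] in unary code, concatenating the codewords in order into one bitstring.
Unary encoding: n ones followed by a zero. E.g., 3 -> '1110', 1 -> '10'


Encode each number as n ones followed by a terminating 0:
  12 -> 1111111111110 (13 bits)
  9 -> 1111111110 (10 bits)
  3 -> 1110 (4 bits)
  5 -> 111110 (6 bits)
Total length = 13 + 10 + 4 + 6 = 33 bits.

Unary([12, 9, 3, 5]) = 111111111111011111111101110111110 (33 bits)


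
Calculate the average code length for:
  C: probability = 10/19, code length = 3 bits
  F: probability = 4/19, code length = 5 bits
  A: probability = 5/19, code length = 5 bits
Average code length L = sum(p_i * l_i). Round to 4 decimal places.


Weighted contributions p_i * l_i:
  C: (10/19) * 3 = 30/19
  F: (4/19) * 5 = 20/19
  A: (5/19) * 5 = 25/19
Sum = (30 + 20 + 25)/19 = 75/19

L = 75/19 = 3.9474 bits/symbol


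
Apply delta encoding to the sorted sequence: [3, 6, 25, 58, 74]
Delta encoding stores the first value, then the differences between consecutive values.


First value: 3
Deltas:
  6 - 3 = 3
  25 - 6 = 19
  58 - 25 = 33
  74 - 58 = 16


Delta encoded: [3, 3, 19, 33, 16]


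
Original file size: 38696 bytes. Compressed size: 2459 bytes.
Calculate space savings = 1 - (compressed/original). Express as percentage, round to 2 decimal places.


ratio = compressed/original = 2459/38696 = 0.063547
savings = 1 - ratio = 1 - 0.063547 = 0.936453
as a percentage: 0.936453 * 100 = 93.65%

Space savings = 1 - 2459/38696 = 93.65%


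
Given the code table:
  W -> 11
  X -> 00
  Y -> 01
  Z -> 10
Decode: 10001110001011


Decoding:
10 -> Z
00 -> X
11 -> W
10 -> Z
00 -> X
10 -> Z
11 -> W


Result: ZXWZXZW


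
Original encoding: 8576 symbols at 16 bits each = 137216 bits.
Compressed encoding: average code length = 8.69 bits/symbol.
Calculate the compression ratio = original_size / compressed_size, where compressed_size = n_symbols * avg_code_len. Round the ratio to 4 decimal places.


original_size = n_symbols * orig_bits = 8576 * 16 = 137216 bits
compressed_size = n_symbols * avg_code_len = 8576 * 8.69 = 74525.44 bits
ratio = original_size / compressed_size = 137216 / 74525.44 = 1.8412

Compression ratio = 1.8412


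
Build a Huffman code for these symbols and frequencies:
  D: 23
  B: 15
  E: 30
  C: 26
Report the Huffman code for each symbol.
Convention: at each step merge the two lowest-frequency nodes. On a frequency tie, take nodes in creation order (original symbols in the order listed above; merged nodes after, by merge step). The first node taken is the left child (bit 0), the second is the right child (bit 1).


Huffman tree construction:
Step 1: Merge B(15) + D(23) = 38
Step 2: Merge C(26) + E(30) = 56
Step 3: Merge (B+D)(38) + (C+E)(56) = 94
Read each symbol's code off the tree from the root (left child = 0, right child = 1).

Codes:
  D: 01 (length 2)
  B: 00 (length 2)
  E: 11 (length 2)
  C: 10 (length 2)
Average code length: 188/94 = 2.0000 bits/symbol


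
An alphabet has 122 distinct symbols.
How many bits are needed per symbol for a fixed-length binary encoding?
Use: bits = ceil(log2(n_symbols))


log2(122) = 6.9307
Bracket: 2^6 = 64 < 122 <= 2^7 = 128
So ceil(log2(122)) = 7

bits = ceil(log2(122)) = ceil(6.9307) = 7 bits


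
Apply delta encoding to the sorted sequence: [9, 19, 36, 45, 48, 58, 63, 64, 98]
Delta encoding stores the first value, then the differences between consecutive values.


First value: 9
Deltas:
  19 - 9 = 10
  36 - 19 = 17
  45 - 36 = 9
  48 - 45 = 3
  58 - 48 = 10
  63 - 58 = 5
  64 - 63 = 1
  98 - 64 = 34


Delta encoded: [9, 10, 17, 9, 3, 10, 5, 1, 34]


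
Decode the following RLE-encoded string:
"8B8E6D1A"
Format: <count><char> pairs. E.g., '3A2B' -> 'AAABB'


Expanding each <count><char> pair:
  8B -> 'BBBBBBBB'
  8E -> 'EEEEEEEE'
  6D -> 'DDDDDD'
  1A -> 'A'

Decoded = BBBBBBBBEEEEEEEEDDDDDDA


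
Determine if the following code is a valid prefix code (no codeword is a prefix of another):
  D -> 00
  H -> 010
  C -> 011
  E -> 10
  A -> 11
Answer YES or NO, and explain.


Checking each pair (does one codeword prefix another?):
  D='00' vs H='010': no prefix
  D='00' vs C='011': no prefix
  D='00' vs E='10': no prefix
  D='00' vs A='11': no prefix
  H='010' vs D='00': no prefix
  H='010' vs C='011': no prefix
  H='010' vs E='10': no prefix
  H='010' vs A='11': no prefix
  C='011' vs D='00': no prefix
  C='011' vs H='010': no prefix
  C='011' vs E='10': no prefix
  C='011' vs A='11': no prefix
  E='10' vs D='00': no prefix
  E='10' vs H='010': no prefix
  E='10' vs C='011': no prefix
  E='10' vs A='11': no prefix
  A='11' vs D='00': no prefix
  A='11' vs H='010': no prefix
  A='11' vs C='011': no prefix
  A='11' vs E='10': no prefix
No violation found over all pairs.

YES -- this is a valid prefix code. No codeword is a prefix of any other codeword.


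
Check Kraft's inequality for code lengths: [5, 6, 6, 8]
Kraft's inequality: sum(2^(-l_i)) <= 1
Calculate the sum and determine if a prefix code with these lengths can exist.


Sum = 2^(-5) + 2^(-6) + 2^(-6) + 2^(-8)
    = 0.03125 + 0.015625 + 0.015625 + 0.00390625
    = 17/256 = 0.06640625
Since 0.06640625 <= 1, Kraft's inequality IS satisfied.
A prefix code with these lengths CAN exist.

Kraft sum = 0.06640625. Satisfied.


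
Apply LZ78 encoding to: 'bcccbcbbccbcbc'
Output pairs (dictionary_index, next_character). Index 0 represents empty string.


LZ78 encoding steps:
Dictionary: {0: ''}
Step 1: w='' (idx 0), next='b' -> output (0, 'b'), add 'b' as idx 1
Step 2: w='' (idx 0), next='c' -> output (0, 'c'), add 'c' as idx 2
Step 3: w='c' (idx 2), next='c' -> output (2, 'c'), add 'cc' as idx 3
Step 4: w='b' (idx 1), next='c' -> output (1, 'c'), add 'bc' as idx 4
Step 5: w='b' (idx 1), next='b' -> output (1, 'b'), add 'bb' as idx 5
Step 6: w='cc' (idx 3), next='b' -> output (3, 'b'), add 'ccb' as idx 6
Step 7: w='c' (idx 2), next='b' -> output (2, 'b'), add 'cb' as idx 7
Step 8: w='c' (idx 2), end of input -> output (2, '')


Encoded: [(0, 'b'), (0, 'c'), (2, 'c'), (1, 'c'), (1, 'b'), (3, 'b'), (2, 'b'), (2, '')]


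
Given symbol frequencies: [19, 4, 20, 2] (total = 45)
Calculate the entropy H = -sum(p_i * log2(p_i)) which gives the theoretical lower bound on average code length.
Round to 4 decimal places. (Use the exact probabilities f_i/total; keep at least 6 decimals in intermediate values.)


Per-symbol terms -p_i * log2(p_i) with p_i = f_i/45:
  p = 19/45 = 0.422222: log2(p) = -1.243926, -p*log2(p) = 0.525213
  p = 4/45 = 0.088889: log2(p) = -3.491853, -p*log2(p) = 0.310387
  p = 20/45 = 0.444444: log2(p) = -1.169925, -p*log2(p) = 0.519967
  p = 2/45 = 0.044444: log2(p) = -4.491853, -p*log2(p) = 0.199638
H = 0.525213 + 0.310387 + 0.519967 + 0.199638 = 1.555205

H = 1.5552 bits/symbol


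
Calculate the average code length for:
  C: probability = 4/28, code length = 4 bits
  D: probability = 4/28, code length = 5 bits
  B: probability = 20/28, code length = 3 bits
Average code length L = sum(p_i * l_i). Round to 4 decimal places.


Weighted contributions p_i * l_i:
  C: (4/28) * 4 = 16/28
  D: (4/28) * 5 = 20/28
  B: (20/28) * 3 = 60/28
Sum = (16 + 20 + 60)/28 = 96/28

L = 96/28 = 3.4286 bits/symbol


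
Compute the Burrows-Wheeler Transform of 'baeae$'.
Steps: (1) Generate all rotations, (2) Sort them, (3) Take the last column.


Rotations (sorted):
  0: $baeae -> last char: e
  1: ae$bae -> last char: e
  2: aeae$b -> last char: b
  3: baeae$ -> last char: $
  4: e$baea -> last char: a
  5: eae$ba -> last char: a


BWT = eeb$aa


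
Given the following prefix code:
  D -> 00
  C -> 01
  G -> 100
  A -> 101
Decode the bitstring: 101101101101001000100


Decoding step by step:
Bits 101 -> A
Bits 101 -> A
Bits 101 -> A
Bits 101 -> A
Bits 00 -> D
Bits 100 -> G
Bits 01 -> C
Bits 00 -> D


Decoded message: AAAADGCD


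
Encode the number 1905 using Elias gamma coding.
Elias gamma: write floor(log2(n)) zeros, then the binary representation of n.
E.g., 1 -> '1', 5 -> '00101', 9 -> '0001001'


num_bits = floor(log2(1905)) + 1 = 11
leading_zeros = num_bits - 1 = 10
binary(1905) = 11101110001

Elias gamma(1905) = '0000000000' + '11101110001' = 000000000011101110001 (21 bits)


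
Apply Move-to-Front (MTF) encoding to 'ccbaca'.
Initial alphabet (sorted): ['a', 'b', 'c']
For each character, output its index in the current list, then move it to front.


MTF encoding:
'c': index 2 in ['a', 'b', 'c'] -> ['c', 'a', 'b']
'c': index 0 in ['c', 'a', 'b'] -> ['c', 'a', 'b']
'b': index 2 in ['c', 'a', 'b'] -> ['b', 'c', 'a']
'a': index 2 in ['b', 'c', 'a'] -> ['a', 'b', 'c']
'c': index 2 in ['a', 'b', 'c'] -> ['c', 'a', 'b']
'a': index 1 in ['c', 'a', 'b'] -> ['a', 'c', 'b']


Output: [2, 0, 2, 2, 2, 1]


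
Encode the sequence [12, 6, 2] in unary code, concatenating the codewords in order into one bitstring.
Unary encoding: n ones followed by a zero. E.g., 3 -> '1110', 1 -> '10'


Encode each number as n ones followed by a terminating 0:
  12 -> 1111111111110 (13 bits)
  6 -> 1111110 (7 bits)
  2 -> 110 (3 bits)
Total length = 13 + 7 + 3 = 23 bits.

Unary([12, 6, 2]) = 11111111111101111110110 (23 bits)


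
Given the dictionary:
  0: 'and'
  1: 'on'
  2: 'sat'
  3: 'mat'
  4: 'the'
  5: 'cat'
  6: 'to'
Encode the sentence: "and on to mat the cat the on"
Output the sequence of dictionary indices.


Look up each word in the dictionary:
  'and' -> 0
  'on' -> 1
  'to' -> 6
  'mat' -> 3
  'the' -> 4
  'cat' -> 5
  'the' -> 4
  'on' -> 1

Encoded: [0, 1, 6, 3, 4, 5, 4, 1]


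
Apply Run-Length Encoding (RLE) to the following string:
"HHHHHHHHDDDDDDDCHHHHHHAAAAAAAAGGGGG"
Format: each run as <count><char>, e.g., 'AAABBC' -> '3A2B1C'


Scanning runs left to right:
  i=0: run of 'H' x 8 -> '8H'
  i=8: run of 'D' x 7 -> '7D'
  i=15: run of 'C' x 1 -> '1C'
  i=16: run of 'H' x 6 -> '6H'
  i=22: run of 'A' x 8 -> '8A'
  i=30: run of 'G' x 5 -> '5G'

RLE = 8H7D1C6H8A5G


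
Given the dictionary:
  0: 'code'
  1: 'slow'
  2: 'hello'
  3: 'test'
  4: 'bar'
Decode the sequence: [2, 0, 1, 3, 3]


Look up each index in the dictionary:
  2 -> 'hello'
  0 -> 'code'
  1 -> 'slow'
  3 -> 'test'
  3 -> 'test'

Decoded: "hello code slow test test"


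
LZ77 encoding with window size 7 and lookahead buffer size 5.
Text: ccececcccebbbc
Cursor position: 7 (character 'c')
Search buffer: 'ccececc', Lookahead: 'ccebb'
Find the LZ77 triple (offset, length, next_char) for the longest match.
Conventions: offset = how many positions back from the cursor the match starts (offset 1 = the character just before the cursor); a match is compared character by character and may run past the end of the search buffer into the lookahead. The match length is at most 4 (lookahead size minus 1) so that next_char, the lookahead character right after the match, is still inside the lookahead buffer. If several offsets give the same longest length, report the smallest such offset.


Try each offset into the search buffer:
  offset=1 (pos 6, char 'c'): match length 2
  offset=2 (pos 5, char 'c'): match length 2
  offset=3 (pos 4, char 'e'): match length 0
  offset=4 (pos 3, char 'c'): match length 1
  offset=5 (pos 2, char 'e'): match length 0
  offset=6 (pos 1, char 'c'): match length 1
  offset=7 (pos 0, char 'c'): match length 3
Longest match has length 3 at offset 7.
next_char = character at position 7 + 3 = 10 -> 'b'

Best match: offset=7, length=3 (matching 'cce' starting at position 0)
LZ77 triple: (7, 3, 'b')


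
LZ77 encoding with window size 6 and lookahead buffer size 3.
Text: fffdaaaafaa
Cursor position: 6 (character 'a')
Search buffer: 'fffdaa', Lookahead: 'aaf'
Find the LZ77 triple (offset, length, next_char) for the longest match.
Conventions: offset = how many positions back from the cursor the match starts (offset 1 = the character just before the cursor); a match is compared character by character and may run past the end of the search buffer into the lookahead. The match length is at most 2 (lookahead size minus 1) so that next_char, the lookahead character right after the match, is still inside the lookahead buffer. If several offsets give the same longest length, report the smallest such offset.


Try each offset into the search buffer:
  offset=1 (pos 5, char 'a'): match length 2
  offset=2 (pos 4, char 'a'): match length 2
  offset=3 (pos 3, char 'd'): match length 0
  offset=4 (pos 2, char 'f'): match length 0
  offset=5 (pos 1, char 'f'): match length 0
  offset=6 (pos 0, char 'f'): match length 0
Longest match has length 2, found at offsets 1, 2; take the smallest, offset 1.
next_char = character at position 6 + 2 = 8 -> 'f'

Best match: offset=1, length=2 (matching 'aa' starting at position 5)
LZ77 triple: (1, 2, 'f')
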